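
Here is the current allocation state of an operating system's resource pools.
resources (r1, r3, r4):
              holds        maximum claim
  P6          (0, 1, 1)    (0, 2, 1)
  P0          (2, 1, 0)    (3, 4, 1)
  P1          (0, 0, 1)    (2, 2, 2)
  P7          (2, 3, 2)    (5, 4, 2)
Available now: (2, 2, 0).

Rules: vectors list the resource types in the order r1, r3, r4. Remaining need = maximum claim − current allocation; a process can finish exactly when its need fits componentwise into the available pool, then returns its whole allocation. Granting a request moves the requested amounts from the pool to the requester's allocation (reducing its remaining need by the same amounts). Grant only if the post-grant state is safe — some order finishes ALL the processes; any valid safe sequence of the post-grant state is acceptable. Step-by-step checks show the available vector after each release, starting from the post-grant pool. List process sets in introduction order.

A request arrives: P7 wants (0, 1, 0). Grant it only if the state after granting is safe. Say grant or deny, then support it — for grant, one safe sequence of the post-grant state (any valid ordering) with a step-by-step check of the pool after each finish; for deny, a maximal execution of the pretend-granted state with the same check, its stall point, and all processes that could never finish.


DENY. Granting would leave the state unsafe.
Key observation: after P6, P1 the pool peaks at (2, 2, 2), and each blocked process is short somewhere: P0 on r3; P7 on r1.
On the post-grant state, P6, P1 is a maximal run — nothing extends it. Verifying each step:
  pool = (2, 1, 0)
  P6 needs (0, 1, 0) <= (2, 1, 0) -> finishes; pool += (0, 1, 1) = (2, 2, 1)
  P1 needs (2, 2, 1) <= (2, 2, 1) -> finishes; pool += (0, 0, 1) = (2, 2, 2)
  P0 cannot run: need (1, 3, 1) vs free (2, 2, 2) (insufficient r3)
  P7 cannot run: need (3, 0, 0) vs free (2, 2, 2) (insufficient r1)
Had the request been granted, P0 and P7 could never finish.


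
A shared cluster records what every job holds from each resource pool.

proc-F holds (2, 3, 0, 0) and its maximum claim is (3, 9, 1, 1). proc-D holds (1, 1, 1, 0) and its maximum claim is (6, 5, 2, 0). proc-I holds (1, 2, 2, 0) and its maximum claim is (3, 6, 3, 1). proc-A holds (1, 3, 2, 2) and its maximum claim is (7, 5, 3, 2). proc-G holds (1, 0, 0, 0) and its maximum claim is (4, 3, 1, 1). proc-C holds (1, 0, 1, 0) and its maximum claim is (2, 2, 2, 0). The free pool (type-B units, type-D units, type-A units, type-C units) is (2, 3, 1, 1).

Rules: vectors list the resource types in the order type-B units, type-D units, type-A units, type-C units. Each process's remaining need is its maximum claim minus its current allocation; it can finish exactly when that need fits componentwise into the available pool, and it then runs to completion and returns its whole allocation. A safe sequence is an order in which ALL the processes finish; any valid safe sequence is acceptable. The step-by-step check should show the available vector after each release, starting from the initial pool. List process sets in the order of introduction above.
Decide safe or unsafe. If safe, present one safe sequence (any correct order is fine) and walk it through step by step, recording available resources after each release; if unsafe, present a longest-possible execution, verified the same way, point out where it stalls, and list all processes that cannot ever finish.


The state is UNSAFE.
Key observation: after proc-C, proc-G the pool peaks at (4, 3, 2, 1), and each blocked process is short somewhere: proc-F on type-D units; proc-D on type-B units, type-D units; proc-I on type-D units; proc-A on type-B units.
Going as far as possible: proc-C, proc-G; after that, nothing fits. Check, step by step:
  pool = (2, 3, 1, 1)
  proc-C needs (1, 2, 1, 0) <= (2, 3, 1, 1) -> finishes; pool += (1, 0, 1, 0) = (3, 3, 2, 1)
  proc-G needs (3, 3, 1, 1) <= (3, 3, 2, 1) -> finishes; pool += (1, 0, 0, 0) = (4, 3, 2, 1)
  blocked: proc-F wants (1, 6, 1, 1), pool (4, 3, 2, 1) — not enough type-D units
  blocked: proc-D wants (5, 4, 1, 0), pool (4, 3, 2, 1) — not enough type-B units and type-D units
  blocked: proc-I wants (2, 4, 1, 1), pool (4, 3, 2, 1) — not enough type-D units
  blocked: proc-A wants (6, 2, 1, 0), pool (4, 3, 2, 1) — not enough type-B units
Never able to finish: proc-F, proc-D, proc-I and proc-A.


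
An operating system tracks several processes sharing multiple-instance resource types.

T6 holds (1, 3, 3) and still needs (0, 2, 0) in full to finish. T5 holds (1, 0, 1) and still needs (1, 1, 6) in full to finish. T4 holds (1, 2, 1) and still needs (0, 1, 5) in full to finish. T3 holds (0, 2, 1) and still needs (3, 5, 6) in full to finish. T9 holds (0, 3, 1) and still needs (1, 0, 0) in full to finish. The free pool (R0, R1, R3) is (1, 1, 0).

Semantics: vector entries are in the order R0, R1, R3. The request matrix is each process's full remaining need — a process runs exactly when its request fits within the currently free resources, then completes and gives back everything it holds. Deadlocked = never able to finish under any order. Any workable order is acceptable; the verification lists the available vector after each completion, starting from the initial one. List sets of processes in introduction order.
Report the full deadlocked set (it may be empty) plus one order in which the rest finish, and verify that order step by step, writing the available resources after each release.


The deadlocked set is T5, T4 and T3.
Key observation: R3 is the bottleneck — with T9, T6 done the pool holds (2, 7, 4), short of every remaining need.
One completion order for the rest: T9, T6. Walking it through:
  pool = (1, 1, 0)
  run T9 (needs (1, 0, 0), free (1, 1, 0)); after release of (0, 3, 1) the pool is (1, 4, 1)
  run T6 (needs (0, 2, 0), free (1, 4, 1)); after release of (1, 3, 3) the pool is (2, 7, 4)
None of the blocked processes ever fits:
  T5 still needs (1, 1, 6) but only (2, 7, 4) is free — short on R3
  T4 still needs (0, 1, 5) but only (2, 7, 4) is free — short on R3
  T3 still needs (3, 5, 6) but only (2, 7, 4) is free — short on R0 and R3


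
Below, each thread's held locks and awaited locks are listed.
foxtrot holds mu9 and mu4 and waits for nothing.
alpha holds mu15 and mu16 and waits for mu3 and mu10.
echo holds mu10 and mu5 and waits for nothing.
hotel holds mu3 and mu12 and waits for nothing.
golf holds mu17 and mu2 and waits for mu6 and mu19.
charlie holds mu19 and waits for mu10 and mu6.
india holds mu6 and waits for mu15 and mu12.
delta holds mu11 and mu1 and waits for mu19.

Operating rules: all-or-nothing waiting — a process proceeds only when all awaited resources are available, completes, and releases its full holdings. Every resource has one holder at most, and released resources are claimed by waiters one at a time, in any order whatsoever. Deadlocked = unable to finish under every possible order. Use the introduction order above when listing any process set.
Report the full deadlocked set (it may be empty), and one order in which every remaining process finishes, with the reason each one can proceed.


The deadlocked set is empty.
Key observation: every chain of waits terminates; starting from the processes that wait on nothing, all the rest unlock in turn.
One completion order for the rest: echo, hotel, foxtrot, alpha, india, charlie, delta, golf.
Verifying each step:
  run echo (it waits on nothing); releases mu10 and mu5
  run hotel (it waits on nothing); releases mu3 and mu12
  run foxtrot (it waits on nothing); releases mu9 and mu4
  run alpha (all its waits — mu3 and mu10 — are resolved); releases mu15 and mu16
  run india (all its waits — mu15 and mu12 — are resolved); releases mu6
  run charlie (all its waits — mu10 and mu6 — are resolved); releases mu19
  run delta (all its waits — mu19 — are resolved); releases mu11 and mu1
  run golf (all its waits — mu6 and mu19 — are resolved); releases mu17 and mu2


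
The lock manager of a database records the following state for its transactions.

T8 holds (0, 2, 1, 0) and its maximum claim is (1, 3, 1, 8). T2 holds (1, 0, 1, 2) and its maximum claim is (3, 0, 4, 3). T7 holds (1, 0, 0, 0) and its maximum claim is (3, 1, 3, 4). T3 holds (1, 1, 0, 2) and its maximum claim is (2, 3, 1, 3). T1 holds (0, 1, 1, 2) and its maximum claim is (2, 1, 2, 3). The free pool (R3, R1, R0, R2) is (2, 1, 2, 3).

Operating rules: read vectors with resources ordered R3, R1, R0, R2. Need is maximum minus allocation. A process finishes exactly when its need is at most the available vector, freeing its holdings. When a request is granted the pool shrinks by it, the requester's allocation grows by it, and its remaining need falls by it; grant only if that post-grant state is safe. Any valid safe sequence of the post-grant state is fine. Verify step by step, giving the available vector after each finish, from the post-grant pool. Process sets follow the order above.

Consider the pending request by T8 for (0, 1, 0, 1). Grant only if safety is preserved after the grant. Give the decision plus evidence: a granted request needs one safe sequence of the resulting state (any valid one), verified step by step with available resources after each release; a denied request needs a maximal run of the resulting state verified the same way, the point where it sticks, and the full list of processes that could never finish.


DENY — the pretend-granted state is unsafe.
Key observation: after T1, T2, T7 the pool peaks at (4, 1, 4, 6), and each blocked process is short somewhere: T8 on R2; T3 on R1.
Pretend the grant happened; the run T1, T2, T7 goes as far as possible. Step-by-step check:
  pool = (2, 0, 2, 2)
  run T1 (needs (2, 0, 1, 1), free (2, 0, 2, 2)); after release of (0, 1, 1, 2) the pool is (2, 1, 3, 4)
  run T2 (needs (2, 0, 3, 1), free (2, 1, 3, 4)); after release of (1, 0, 1, 2) the pool is (3, 1, 4, 6)
  run T7 (needs (2, 1, 3, 4), free (3, 1, 4, 6)); after release of (1, 0, 0, 0) the pool is (4, 1, 4, 6)
  blocked: T8 wants (1, 0, 0, 7), pool (4, 1, 4, 6) — not enough R2
  blocked: T3 wants (1, 2, 1, 1), pool (4, 1, 4, 6) — not enough R1
Had the request been granted, T8 and T3 could never finish.


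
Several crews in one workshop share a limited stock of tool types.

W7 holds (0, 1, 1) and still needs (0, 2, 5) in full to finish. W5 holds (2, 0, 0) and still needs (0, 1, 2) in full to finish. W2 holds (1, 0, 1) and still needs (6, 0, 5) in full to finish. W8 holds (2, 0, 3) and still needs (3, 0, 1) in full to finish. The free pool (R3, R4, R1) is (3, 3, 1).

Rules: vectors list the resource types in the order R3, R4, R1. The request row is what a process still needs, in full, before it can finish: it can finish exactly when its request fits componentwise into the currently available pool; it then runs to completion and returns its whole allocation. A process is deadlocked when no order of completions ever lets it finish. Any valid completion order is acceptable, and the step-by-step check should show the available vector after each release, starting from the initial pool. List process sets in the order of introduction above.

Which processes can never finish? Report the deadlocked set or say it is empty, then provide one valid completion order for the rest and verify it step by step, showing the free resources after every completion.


Deadlocked: W7 and W2.
Key observation: no order helps: past W8, W5, the free pool tops out at (7, 3, 4), below what each blocked process needs in R1.
A valid finishing order for the others: W8, W5. Verifying each step:
  pool = (3, 3, 1)
  run W8 (needs (3, 0, 1), free (3, 3, 1)); after release of (2, 0, 3) the pool is (5, 3, 4)
  run W5 (needs (0, 1, 2), free (5, 3, 4)); after release of (2, 0, 0) the pool is (7, 3, 4)
The stuck group stays short no matter what:
  W7 cannot run: need (0, 2, 5) vs free (7, 3, 4) (insufficient R1)
  W2 cannot run: need (6, 0, 5) vs free (7, 3, 4) (insufficient R1)


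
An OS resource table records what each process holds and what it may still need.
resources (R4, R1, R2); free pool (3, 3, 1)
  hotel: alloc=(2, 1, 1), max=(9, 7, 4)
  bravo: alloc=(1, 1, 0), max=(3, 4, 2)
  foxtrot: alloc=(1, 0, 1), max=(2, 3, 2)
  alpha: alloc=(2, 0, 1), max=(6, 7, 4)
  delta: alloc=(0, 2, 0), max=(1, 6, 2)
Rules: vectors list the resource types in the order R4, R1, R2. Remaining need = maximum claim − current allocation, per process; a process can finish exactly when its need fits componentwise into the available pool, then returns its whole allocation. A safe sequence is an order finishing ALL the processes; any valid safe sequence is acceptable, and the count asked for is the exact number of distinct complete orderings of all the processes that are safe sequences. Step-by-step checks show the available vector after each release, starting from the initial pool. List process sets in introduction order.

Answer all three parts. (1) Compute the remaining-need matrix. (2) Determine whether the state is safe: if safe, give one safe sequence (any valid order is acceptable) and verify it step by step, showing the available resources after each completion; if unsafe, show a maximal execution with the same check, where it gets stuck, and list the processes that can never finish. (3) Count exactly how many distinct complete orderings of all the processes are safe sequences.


(1) Remaining need (order R4, R1, R2):
  hotel: (7, 6, 3)
  bravo: (2, 3, 2)
  foxtrot: (1, 3, 1)
  alpha: (4, 7, 3)
  delta: (1, 4, 2)
(2) UNSAFE.
Key observation: even finishing foxtrot, bravo, delta leaves just (5, 6, 2) free — too little R2 for any of the remaining processes.
A maximal execution: foxtrot, bravo, delta — then nothing else fits. Walking it through:
  pool = (3, 3, 1)
  foxtrot needs (1, 3, 1) <= (3, 3, 1) -> finishes; pool += (1, 0, 1) = (4, 3, 2)
  bravo needs (2, 3, 2) <= (4, 3, 2) -> finishes; pool += (1, 1, 0) = (5, 4, 2)
  delta needs (1, 4, 2) <= (5, 4, 2) -> finishes; pool += (0, 2, 0) = (5, 6, 2)
  blocked: hotel wants (7, 6, 3), pool (5, 6, 2) — not enough R4 and R2
  blocked: alpha wants (4, 7, 3), pool (5, 6, 2) — not enough R1 and R2
Permanently blocked: hotel and alpha.
(3) Exactly 0 of the possible complete orderings are safe sequences.


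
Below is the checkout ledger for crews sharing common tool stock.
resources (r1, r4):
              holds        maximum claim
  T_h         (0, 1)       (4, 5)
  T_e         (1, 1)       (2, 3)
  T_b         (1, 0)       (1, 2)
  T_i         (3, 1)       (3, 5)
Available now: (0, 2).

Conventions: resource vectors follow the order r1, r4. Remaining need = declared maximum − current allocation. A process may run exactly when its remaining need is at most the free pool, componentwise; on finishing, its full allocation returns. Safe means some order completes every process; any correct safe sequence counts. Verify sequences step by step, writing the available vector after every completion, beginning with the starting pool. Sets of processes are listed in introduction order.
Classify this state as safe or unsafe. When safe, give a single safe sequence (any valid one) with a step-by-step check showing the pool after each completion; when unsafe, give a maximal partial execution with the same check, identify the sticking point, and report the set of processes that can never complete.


UNSAFE — no complete ordering exists.
Key observation: T_b, T_e can finish, but then (2, 3) is all there is, and the blocked group's r4 demands exceed it.
A maximal execution: T_b, T_e — then nothing else fits. Step-by-step check:
  pool = (0, 2)
  run T_b (needs (0, 2), free (0, 2)); after release of (1, 0) the pool is (1, 2)
  run T_e (needs (1, 2), free (1, 2)); after release of (1, 1) the pool is (2, 3)
  T_h still needs (4, 4) but only (2, 3) is free — short on r1 and r4
  T_i still needs (0, 4) but only (2, 3) is free — short on r4
Processes that can never finish: T_h and T_i.


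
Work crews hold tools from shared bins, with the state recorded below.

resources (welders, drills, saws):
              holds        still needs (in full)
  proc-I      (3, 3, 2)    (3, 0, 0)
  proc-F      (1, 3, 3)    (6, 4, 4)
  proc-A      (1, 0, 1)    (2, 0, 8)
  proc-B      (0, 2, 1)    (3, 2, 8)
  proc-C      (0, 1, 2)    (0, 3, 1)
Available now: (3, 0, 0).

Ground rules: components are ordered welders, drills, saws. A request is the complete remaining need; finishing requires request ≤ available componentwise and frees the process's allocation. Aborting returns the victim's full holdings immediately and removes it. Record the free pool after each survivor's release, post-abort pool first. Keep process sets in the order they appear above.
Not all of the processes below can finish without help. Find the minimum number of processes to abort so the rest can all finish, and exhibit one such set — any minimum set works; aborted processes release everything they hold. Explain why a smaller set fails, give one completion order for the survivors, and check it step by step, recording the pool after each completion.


The answer: abort proc-B.
Key observation: the deadlocked proc-A becomes finishable only because proc-B released (0, 2, 1); it completes at step 4 below.
Why nothing smaller works: aborting no one leaves the state deadlocked as given.
Survivors finish in the order: proc-I, proc-C, proc-F, proc-A. Walking it through (pool after the aborts first):
  pool = (3, 2, 1)
  proc-I needs (3, 0, 0) <= (3, 2, 1) -> finishes; pool += (3, 3, 2) = (6, 5, 3)
  proc-C needs (0, 3, 1) <= (6, 5, 3) -> finishes; pool += (0, 1, 2) = (6, 6, 5)
  proc-F needs (6, 4, 4) <= (6, 6, 5) -> finishes; pool += (1, 3, 3) = (7, 9, 8)
  proc-A needs (2, 0, 8) <= (7, 9, 8) -> finishes; pool += (1, 0, 1) = (8, 9, 9)


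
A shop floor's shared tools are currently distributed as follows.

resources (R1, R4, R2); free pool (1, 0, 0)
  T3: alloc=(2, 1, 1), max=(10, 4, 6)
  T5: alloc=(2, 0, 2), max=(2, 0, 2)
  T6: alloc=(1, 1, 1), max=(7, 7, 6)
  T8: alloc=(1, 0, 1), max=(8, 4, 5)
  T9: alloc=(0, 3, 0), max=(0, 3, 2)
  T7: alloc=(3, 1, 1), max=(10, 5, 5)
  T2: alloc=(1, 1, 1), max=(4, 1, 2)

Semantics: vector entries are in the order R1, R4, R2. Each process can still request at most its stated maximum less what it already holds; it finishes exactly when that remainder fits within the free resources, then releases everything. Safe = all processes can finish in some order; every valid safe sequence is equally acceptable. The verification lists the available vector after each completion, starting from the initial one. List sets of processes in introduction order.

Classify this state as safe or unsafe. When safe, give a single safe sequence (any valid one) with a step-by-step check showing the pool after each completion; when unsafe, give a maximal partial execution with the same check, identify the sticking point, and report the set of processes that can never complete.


The state is UNSAFE.
Key observation: once T5, T2, T9 finish, the pool peaks at (4, 4, 3) — and every remaining process still needs more R1 than that.
The run T5, T2, T9 cannot be extended any further. Step-by-step check:
  pool = (1, 0, 0)
  run T5 (needs (0, 0, 0), free (1, 0, 0)); after release of (2, 0, 2) the pool is (3, 0, 2)
  run T2 (needs (3, 0, 1), free (3, 0, 2)); after release of (1, 1, 1) the pool is (4, 1, 3)
  run T9 (needs (0, 0, 2), free (4, 1, 3)); after release of (0, 3, 0) the pool is (4, 4, 3)
  T3 cannot run: need (8, 3, 5) vs free (4, 4, 3) (insufficient R1 and R2)
  T6 cannot run: need (6, 6, 5) vs free (4, 4, 3) (insufficient R1, R4 and R2)
  T8 cannot run: need (7, 4, 4) vs free (4, 4, 3) (insufficient R1 and R2)
  T7 cannot run: need (7, 4, 4) vs free (4, 4, 3) (insufficient R1 and R2)
Permanently blocked: T3, T6, T8 and T7.


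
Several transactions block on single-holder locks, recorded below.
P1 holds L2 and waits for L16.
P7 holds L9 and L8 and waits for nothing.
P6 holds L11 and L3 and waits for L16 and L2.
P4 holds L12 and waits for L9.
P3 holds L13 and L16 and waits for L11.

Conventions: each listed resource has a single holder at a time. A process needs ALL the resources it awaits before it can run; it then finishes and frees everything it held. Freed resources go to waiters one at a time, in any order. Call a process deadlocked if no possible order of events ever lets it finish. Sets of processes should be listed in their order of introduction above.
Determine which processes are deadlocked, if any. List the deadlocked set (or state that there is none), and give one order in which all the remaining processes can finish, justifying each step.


The deadlocked set is P1, P6 and P3.
Key observation: nobody on the ring P1 -> P3 -> P6 -> P1 can start until another member finishes, which never happens; no other process is dragged down with it.
One completion order for the rest: P7, P4.
Step-by-step check:
  P7 waits on nothing -> runs at once and releases L9 and L8
  run P4 (all its waits — L9 — are resolved); releases L12


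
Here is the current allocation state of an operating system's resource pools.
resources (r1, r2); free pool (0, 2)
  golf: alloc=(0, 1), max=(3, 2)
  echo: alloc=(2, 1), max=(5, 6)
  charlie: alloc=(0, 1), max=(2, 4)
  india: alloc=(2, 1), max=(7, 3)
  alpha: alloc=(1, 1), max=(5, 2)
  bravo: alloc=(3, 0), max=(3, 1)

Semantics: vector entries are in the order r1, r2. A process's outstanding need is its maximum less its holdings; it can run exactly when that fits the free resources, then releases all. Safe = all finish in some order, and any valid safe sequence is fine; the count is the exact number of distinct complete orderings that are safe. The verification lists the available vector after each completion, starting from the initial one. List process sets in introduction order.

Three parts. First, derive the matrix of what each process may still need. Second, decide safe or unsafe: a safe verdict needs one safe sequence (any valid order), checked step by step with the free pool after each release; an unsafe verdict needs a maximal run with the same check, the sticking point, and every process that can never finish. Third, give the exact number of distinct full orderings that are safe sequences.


(1) Outstanding need per process (order r1, r2):
  golf: (3, 1)
  echo: (3, 5)
  charlie: (2, 3)
  india: (5, 2)
  alpha: (4, 1)
  bravo: (0, 1)
(2) The state is UNSAFE.
Key observation: after bravo, golf, charlie the pool peaks at (3, 4), and each blocked process is short somewhere: echo on r2; india on r1; alpha on r1.
Going as far as possible: bravo, golf, charlie; after that, nothing fits. Verifying each step:
  pool = (0, 2)
  run bravo (needs (0, 1), free (0, 2)); after release of (3, 0) the pool is (3, 2)
  run golf (needs (3, 1), free (3, 2)); after release of (0, 1) the pool is (3, 3)
  run charlie (needs (2, 3), free (3, 3)); after release of (0, 1) the pool is (3, 4)
  echo cannot run: need (3, 5) vs free (3, 4) (insufficient r2)
  india cannot run: need (5, 2) vs free (3, 4) (insufficient r1)
  alpha cannot run: need (4, 1) vs free (3, 4) (insufficient r1)
Never able to finish: echo, india and alpha.
(3) Exactly 0 of the possible complete orderings are safe sequences.


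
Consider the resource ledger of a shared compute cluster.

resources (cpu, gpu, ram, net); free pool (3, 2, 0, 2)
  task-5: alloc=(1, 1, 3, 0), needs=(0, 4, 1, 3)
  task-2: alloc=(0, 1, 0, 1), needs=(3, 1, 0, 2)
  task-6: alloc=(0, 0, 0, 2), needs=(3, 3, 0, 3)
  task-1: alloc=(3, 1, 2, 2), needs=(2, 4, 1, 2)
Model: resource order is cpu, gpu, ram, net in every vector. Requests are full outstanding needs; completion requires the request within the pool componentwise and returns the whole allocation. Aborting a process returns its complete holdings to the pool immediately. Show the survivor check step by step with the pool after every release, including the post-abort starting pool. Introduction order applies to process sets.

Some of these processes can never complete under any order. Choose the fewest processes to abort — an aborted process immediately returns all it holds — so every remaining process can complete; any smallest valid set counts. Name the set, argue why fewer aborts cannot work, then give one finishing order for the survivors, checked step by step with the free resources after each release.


The answer: abort task-1.
Key observation: the returned (3, 1, 2, 2) from task-1 is what brings task-5 — unrunnable before, under any order — into play at step 2.
Why nothing smaller works: aborting no one leaves the state deadlocked as given.
One survivor order: task-2, task-5, task-6. Verifying each step (post-abort pool first):
  pool = (6, 3, 2, 4)
  task-2: need (3, 1, 0, 2) fits (6, 3, 2, 4); releases (0, 1, 0, 1), pool now (6, 4, 2, 5)
  task-5: need (0, 4, 1, 3) fits (6, 4, 2, 5); releases (1, 1, 3, 0), pool now (7, 5, 5, 5)
  task-6: need (3, 3, 0, 3) fits (7, 5, 5, 5); releases (0, 0, 0, 2), pool now (7, 5, 5, 7)


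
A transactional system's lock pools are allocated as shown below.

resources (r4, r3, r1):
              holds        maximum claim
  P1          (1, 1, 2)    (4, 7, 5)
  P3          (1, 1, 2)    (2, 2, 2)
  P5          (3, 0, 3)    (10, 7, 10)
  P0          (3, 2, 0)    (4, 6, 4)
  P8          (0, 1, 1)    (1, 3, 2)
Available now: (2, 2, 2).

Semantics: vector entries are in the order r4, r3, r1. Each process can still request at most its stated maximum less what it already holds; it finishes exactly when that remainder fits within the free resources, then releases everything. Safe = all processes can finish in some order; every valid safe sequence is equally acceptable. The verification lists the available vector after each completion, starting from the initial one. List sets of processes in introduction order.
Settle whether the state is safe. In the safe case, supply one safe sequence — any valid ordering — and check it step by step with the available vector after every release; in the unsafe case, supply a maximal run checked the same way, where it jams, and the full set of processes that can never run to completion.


SAFE, for example via the order P3, P8, P0, P1, P5.
Key observation: P0 marks the first exact bind of the order: its need (1, 4, 4) fits the free (3, 4, 5) with zero slack on a requested resource.
Walking it through:
  pool = (2, 2, 2)
  P3 needs (1, 1, 0) <= (2, 2, 2) -> finishes; pool += (1, 1, 2) = (3, 3, 4)
  P8 needs (1, 2, 1) <= (3, 3, 4) -> finishes; pool += (0, 1, 1) = (3, 4, 5)
  P0 needs (1, 4, 4) <= (3, 4, 5) -> finishes; pool += (3, 2, 0) = (6, 6, 5)
  P1 needs (3, 6, 3) <= (6, 6, 5) -> finishes; pool += (1, 1, 2) = (7, 7, 7)
  P5 needs (7, 7, 7) <= (7, 7, 7) -> finishes; pool += (3, 0, 3) = (10, 7, 10)


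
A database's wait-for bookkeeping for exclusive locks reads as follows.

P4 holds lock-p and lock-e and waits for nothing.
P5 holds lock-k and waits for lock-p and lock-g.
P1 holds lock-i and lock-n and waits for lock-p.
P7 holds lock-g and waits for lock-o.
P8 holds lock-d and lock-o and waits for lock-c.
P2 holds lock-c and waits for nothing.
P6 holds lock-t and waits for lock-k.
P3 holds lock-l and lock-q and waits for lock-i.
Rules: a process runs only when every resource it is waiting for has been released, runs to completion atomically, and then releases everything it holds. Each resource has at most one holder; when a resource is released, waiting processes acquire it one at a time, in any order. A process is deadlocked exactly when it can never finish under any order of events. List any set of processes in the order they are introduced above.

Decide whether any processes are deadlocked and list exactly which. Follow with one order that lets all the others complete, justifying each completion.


Nothing here is deadlocked.
Key observation: the wait relation is loop-free; peeling off processes with no waits unwinds the whole state.
A valid finishing order for the others: P4, P1, P2, P8, P7, P5, P6, P3.
Verifying each step:
  P4: no waits; runs immediately, freeing lock-p and lock-e
  P1: everything it awaited (lock-p) is free; runs, freeing lock-i and lock-n
  P2: no waits; runs immediately, freeing lock-c
  P8: everything it awaited (lock-c) is free; runs, freeing lock-d and lock-o
  P7: everything it awaited (lock-o) is free; runs, freeing lock-g
  P5: everything it awaited (lock-p and lock-g) is free; runs, freeing lock-k
  P6: everything it awaited (lock-k) is free; runs, freeing lock-t
  P3: everything it awaited (lock-i) is free; runs, freeing lock-l and lock-q


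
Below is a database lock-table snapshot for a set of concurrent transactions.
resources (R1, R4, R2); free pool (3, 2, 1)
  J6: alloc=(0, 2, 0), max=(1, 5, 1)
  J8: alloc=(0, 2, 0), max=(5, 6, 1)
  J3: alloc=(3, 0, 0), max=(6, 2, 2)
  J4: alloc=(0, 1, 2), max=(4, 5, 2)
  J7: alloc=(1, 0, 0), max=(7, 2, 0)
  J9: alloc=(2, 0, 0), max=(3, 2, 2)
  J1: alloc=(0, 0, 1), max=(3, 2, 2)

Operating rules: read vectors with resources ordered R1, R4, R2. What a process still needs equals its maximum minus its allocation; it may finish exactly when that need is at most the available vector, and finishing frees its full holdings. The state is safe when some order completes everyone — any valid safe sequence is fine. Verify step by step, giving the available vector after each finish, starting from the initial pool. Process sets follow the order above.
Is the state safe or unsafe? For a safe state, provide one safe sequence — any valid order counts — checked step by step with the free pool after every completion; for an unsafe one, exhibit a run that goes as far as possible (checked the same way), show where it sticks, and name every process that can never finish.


UNSAFE.
Key observation: the wall is R4: completing J1, J3, J9, J7 brings the pool only to (9, 2, 2), and all the rest need more.
The run J1, J3, J9, J7 cannot be extended any further. Check, step by step:
  pool = (3, 2, 1)
  run J1 (needs (3, 2, 1), free (3, 2, 1)); after release of (0, 0, 1) the pool is (3, 2, 2)
  run J3 (needs (3, 2, 2), free (3, 2, 2)); after release of (3, 0, 0) the pool is (6, 2, 2)
  run J9 (needs (1, 2, 2), free (6, 2, 2)); after release of (2, 0, 0) the pool is (8, 2, 2)
  run J7 (needs (6, 2, 0), free (8, 2, 2)); after release of (1, 0, 0) the pool is (9, 2, 2)
  J6 cannot run: need (1, 3, 1) vs free (9, 2, 2) (insufficient R4)
  J8 cannot run: need (5, 4, 1) vs free (9, 2, 2) (insufficient R4)
  J4 cannot run: need (4, 4, 0) vs free (9, 2, 2) (insufficient R4)
Never able to finish: J6, J8 and J4.


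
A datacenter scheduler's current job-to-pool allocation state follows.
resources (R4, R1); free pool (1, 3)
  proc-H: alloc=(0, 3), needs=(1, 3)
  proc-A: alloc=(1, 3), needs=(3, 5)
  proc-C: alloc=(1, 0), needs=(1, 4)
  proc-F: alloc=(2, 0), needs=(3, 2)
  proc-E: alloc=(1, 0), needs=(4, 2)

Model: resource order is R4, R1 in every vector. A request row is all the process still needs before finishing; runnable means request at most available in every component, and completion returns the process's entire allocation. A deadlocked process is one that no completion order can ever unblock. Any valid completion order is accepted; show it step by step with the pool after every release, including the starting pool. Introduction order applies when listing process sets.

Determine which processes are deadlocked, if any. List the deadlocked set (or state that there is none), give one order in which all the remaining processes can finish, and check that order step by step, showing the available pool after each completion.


Deadlocked set: proc-A, proc-F and proc-E.
Key observation: the pool after proc-H, proc-C is (2, 6); every surviving request exceeds it in R4, so progress ends there.
A valid finishing order for the others: proc-H, proc-C. Check, step by step:
  pool = (1, 3)
  run proc-H (needs (1, 3), free (1, 3)); after release of (0, 3) the pool is (1, 6)
  run proc-C (needs (1, 4), free (1, 6)); after release of (1, 0) the pool is (2, 6)
None of the blocked processes ever fits:
  blocked: proc-A wants (3, 5), pool (2, 6) — not enough R4
  blocked: proc-F wants (3, 2), pool (2, 6) — not enough R4
  blocked: proc-E wants (4, 2), pool (2, 6) — not enough R4


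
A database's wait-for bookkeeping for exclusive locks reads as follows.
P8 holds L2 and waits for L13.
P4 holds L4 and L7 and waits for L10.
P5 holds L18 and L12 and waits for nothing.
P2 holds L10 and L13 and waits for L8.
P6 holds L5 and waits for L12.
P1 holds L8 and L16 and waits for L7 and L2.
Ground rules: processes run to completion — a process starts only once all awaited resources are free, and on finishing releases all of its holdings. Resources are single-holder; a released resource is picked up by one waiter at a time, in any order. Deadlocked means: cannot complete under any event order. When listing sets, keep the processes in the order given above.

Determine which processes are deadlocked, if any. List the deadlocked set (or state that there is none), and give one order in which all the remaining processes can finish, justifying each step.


Deadlocked set: P8, P4, P2 and P1.
Key observation: the knot is the closed ring of waits P8 -> P2 -> P1 -> P8; P4 is caught in further circular waits.
A valid finishing order for the others: P5, P6.
Check, step by step:
  P5 waits on nothing -> runs at once and releases L18 and L12
  run P6 (all its waits — L12 — are resolved); releases L5


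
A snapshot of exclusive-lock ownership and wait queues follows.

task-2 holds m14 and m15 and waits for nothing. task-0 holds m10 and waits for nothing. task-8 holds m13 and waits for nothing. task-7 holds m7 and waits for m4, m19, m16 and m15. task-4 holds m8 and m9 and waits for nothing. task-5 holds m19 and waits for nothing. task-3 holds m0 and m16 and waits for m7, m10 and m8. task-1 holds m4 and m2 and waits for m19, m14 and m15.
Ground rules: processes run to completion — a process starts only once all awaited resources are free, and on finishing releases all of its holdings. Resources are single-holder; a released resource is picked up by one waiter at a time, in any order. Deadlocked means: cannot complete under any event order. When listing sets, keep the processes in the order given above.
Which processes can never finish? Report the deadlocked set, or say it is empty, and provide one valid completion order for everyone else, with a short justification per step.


Deadlocked: task-7 and task-3.
Key observation: task-7 -> task-3 -> task-7 is a circular wait — nothing in it can go first; no other process is dragged down with it.
One completion order for the rest: task-2, task-8, task-5, task-1, task-0, task-4.
Check, step by step:
  task-2: no waits; runs immediately, freeing m14 and m15
  task-8: no waits; runs immediately, freeing m13
  task-5: no waits; runs immediately, freeing m19
  task-1: everything it awaited (m19, m14 and m15) is free; runs, freeing m4 and m2
  task-0: no waits; runs immediately, freeing m10
  task-4: no waits; runs immediately, freeing m8 and m9


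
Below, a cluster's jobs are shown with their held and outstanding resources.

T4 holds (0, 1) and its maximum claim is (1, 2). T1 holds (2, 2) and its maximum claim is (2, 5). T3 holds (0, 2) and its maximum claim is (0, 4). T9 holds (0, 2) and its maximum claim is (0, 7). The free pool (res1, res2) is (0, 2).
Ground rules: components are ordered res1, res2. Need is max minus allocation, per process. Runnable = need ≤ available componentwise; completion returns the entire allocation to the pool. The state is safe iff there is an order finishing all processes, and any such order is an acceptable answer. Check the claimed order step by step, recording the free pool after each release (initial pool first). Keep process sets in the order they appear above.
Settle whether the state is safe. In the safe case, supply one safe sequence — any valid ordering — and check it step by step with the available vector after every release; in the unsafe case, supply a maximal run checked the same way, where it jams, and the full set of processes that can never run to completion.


SAFE — a valid safe sequence is T3, T1, T9, T4.
Key observation: at T3 the run first touches a limit — (0, 2) against (0, 2), exact on a resource it actually requests.
Check, step by step:
  pool = (0, 2)
  run T3 (needs (0, 2), free (0, 2)); after release of (0, 2) the pool is (0, 4)
  run T1 (needs (0, 3), free (0, 4)); after release of (2, 2) the pool is (2, 6)
  run T9 (needs (0, 5), free (2, 6)); after release of (0, 2) the pool is (2, 8)
  run T4 (needs (1, 1), free (2, 8)); after release of (0, 1) the pool is (2, 9)


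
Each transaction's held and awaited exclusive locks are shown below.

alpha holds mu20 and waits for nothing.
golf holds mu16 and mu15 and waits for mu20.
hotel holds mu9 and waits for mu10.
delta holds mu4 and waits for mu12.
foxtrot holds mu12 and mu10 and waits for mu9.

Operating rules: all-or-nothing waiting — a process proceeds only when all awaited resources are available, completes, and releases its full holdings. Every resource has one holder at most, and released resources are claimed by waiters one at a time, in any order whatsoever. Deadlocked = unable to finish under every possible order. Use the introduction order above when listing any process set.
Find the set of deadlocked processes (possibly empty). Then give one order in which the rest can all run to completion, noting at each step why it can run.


Deadlocked: hotel, delta and foxtrot.
Key observation: along hotel -> foxtrot -> hotel, each member waits on what the next one holds — a deadlock; delta waits into the deadlock from upstream.
One completion order for the rest: alpha, golf.
Walking it through:
  alpha waits on nothing -> runs at once and releases mu20
  golf: everything it awaited (mu20) is free; runs, freeing mu16 and mu15


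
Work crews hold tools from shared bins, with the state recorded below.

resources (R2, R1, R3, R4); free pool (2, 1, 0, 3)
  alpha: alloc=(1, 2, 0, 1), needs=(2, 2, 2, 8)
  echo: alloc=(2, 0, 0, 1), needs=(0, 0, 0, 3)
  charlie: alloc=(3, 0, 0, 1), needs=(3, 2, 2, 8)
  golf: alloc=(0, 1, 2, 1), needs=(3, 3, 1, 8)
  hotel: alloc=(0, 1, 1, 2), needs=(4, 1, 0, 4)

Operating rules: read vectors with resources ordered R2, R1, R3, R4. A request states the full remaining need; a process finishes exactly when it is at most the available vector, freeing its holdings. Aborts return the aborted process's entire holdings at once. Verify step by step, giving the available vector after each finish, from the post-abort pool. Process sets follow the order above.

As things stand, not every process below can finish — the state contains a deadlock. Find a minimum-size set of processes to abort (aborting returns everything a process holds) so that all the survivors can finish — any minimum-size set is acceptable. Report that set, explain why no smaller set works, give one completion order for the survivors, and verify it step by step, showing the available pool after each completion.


Minimum abort set: alpha and golf.
Key observation: the returned (1, 3, 2, 2) from alpha and golf is what brings charlie — unrunnable before, under any order — into play at step 3.
No one abort is enough; case by case: alpha alone leaves charlie blocked (short on R3 and R4); echo alone leaves alpha blocked (short on R3 and R4); charlie alone leaves alpha blocked (short on R3 and R4); golf alone leaves alpha blocked (short on R4); hotel alone leaves alpha blocked (short on R3 and R4).
One survivor order: echo, hotel, charlie. Walking it through (post-abort pool first):
  pool = (3, 4, 2, 5)
  echo: need (0, 0, 0, 3) fits (3, 4, 2, 5); releases (2, 0, 0, 1), pool now (5, 4, 2, 6)
  hotel: need (4, 1, 0, 4) fits (5, 4, 2, 6); releases (0, 1, 1, 2), pool now (5, 5, 3, 8)
  charlie: need (3, 2, 2, 8) fits (5, 5, 3, 8); releases (3, 0, 0, 1), pool now (8, 5, 3, 9)


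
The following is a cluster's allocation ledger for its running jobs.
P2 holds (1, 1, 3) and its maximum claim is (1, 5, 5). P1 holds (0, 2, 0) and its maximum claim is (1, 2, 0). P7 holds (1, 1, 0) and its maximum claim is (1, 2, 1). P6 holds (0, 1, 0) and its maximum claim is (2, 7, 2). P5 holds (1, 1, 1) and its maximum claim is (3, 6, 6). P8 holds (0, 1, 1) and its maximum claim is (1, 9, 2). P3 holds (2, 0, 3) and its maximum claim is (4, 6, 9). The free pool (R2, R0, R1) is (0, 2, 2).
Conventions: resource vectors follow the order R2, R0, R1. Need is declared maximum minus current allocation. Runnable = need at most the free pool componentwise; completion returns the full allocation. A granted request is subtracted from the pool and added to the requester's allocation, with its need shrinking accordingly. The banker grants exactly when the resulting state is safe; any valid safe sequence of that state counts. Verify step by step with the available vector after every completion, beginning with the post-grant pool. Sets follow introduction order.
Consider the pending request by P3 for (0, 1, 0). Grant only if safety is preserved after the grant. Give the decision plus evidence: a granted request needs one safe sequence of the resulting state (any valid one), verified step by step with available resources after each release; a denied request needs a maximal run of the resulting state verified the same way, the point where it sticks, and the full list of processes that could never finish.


GRANT. The post-grant state is safe; one safe sequence: P7, P1, P2, P5, P3, P6, P8.
Key observation: granting shrinks the pool to (0, 1, 2), yet P7 still fits and the chain goes through.
Step-by-step check of the post-grant state:
  pool = (0, 1, 2)
  P7 needs (0, 1, 1) <= (0, 1, 2) -> finishes; pool += (1, 1, 0) = (1, 2, 2)
  P1 needs (1, 0, 0) <= (1, 2, 2) -> finishes; pool += (0, 2, 0) = (1, 4, 2)
  P2 needs (0, 4, 2) <= (1, 4, 2) -> finishes; pool += (1, 1, 3) = (2, 5, 5)
  P5 needs (2, 5, 5) <= (2, 5, 5) -> finishes; pool += (1, 1, 1) = (3, 6, 6)
  P3 needs (2, 5, 6) <= (3, 6, 6) -> finishes; pool += (2, 1, 3) = (5, 7, 9)
  P6 needs (2, 6, 2) <= (5, 7, 9) -> finishes; pool += (0, 1, 0) = (5, 8, 9)
  P8 needs (1, 8, 1) <= (5, 8, 9) -> finishes; pool += (0, 1, 1) = (5, 9, 10)
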